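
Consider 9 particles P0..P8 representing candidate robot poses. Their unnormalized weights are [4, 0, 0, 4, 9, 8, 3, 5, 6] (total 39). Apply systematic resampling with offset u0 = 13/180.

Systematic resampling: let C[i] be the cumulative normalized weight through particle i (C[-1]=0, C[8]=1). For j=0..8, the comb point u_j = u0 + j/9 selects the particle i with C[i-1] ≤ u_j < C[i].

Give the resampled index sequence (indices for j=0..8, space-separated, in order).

C = [4/39, 4/39, 4/39, 8/39, 17/39, 25/39, 28/39, 11/13, 1]
j=0: u_0=13/180 ∈ [0, 4/39) → index 0
j=1: u_1=11/60 ∈ [4/39, 8/39) → index 3
j=2: u_2=53/180 ∈ [8/39, 17/39) → index 4
j=3: u_3=73/180 ∈ [8/39, 17/39) → index 4
j=4: u_4=31/60 ∈ [17/39, 25/39) → index 5
j=5: u_5=113/180 ∈ [17/39, 25/39) → index 5
j=6: u_6=133/180 ∈ [28/39, 11/13) → index 7
j=7: u_7=17/20 ∈ [11/13, 1) → index 8
j=8: u_8=173/180 ∈ [11/13, 1) → index 8

0 3 4 4 5 5 7 8 8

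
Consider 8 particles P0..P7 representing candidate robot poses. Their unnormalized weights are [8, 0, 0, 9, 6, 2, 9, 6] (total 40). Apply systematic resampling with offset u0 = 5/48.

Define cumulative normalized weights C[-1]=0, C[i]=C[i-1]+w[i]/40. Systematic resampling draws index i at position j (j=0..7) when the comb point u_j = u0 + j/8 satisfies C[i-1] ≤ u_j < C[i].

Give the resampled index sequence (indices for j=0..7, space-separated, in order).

0 3 3 4 5 6 7 7

C = [1/5, 1/5, 1/5, 17/40, 23/40, 5/8, 17/20, 1]
j=0: u_0=5/48 ∈ [0, 1/5) → index 0
j=1: u_1=11/48 ∈ [1/5, 17/40) → index 3
j=2: u_2=17/48 ∈ [1/5, 17/40) → index 3
j=3: u_3=23/48 ∈ [17/40, 23/40) → index 4
j=4: u_4=29/48 ∈ [23/40, 5/8) → index 5
j=5: u_5=35/48 ∈ [5/8, 17/20) → index 6
j=6: u_6=41/48 ∈ [17/20, 1) → index 7
j=7: u_7=47/48 ∈ [17/20, 1) → index 7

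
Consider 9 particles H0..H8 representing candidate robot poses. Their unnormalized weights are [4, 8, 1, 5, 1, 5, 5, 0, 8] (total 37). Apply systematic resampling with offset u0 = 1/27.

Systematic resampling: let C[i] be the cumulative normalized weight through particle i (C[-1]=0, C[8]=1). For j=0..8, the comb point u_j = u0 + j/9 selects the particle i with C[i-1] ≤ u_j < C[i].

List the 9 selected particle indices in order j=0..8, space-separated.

0 1 1 3 3 5 6 8 8

C = [4/37, 12/37, 13/37, 18/37, 19/37, 24/37, 29/37, 29/37, 1]
j=0: u_0=1/27 ∈ [0, 4/37) → index 0
j=1: u_1=4/27 ∈ [4/37, 12/37) → index 1
j=2: u_2=7/27 ∈ [4/37, 12/37) → index 1
j=3: u_3=10/27 ∈ [13/37, 18/37) → index 3
j=4: u_4=13/27 ∈ [13/37, 18/37) → index 3
j=5: u_5=16/27 ∈ [19/37, 24/37) → index 5
j=6: u_6=19/27 ∈ [24/37, 29/37) → index 6
j=7: u_7=22/27 ∈ [29/37, 1) → index 8
j=8: u_8=25/27 ∈ [29/37, 1) → index 8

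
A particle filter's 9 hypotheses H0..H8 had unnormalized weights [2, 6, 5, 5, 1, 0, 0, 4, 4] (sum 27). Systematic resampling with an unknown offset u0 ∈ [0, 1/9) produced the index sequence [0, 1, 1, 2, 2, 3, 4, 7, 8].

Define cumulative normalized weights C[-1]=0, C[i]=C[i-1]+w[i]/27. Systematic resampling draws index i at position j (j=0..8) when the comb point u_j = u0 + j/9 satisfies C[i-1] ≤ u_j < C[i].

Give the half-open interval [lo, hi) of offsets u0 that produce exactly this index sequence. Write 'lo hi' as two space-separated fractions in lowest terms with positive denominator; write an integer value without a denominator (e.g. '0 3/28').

0 1/27

C = [2/27, 8/27, 13/27, 2/3, 19/27, 19/27, 19/27, 23/27, 1]
j=0 picked index 0: u0 ∈ [0, 2/27)
j=1 picked index 1: u0 ∈ [-1/27, 5/27)
j=2 picked index 1: u0 ∈ [-4/27, 2/27)
j=3 picked index 2: u0 ∈ [-1/27, 4/27)
j=4 picked index 2: u0 ∈ [-4/27, 1/27)
j=5 picked index 3: u0 ∈ [-2/27, 1/9)
j=6 picked index 4: u0 ∈ [0, 1/27)
j=7 picked index 7: u0 ∈ [-2/27, 2/27)
j=8 picked index 8: u0 ∈ [-1/27, 1/9)
intersection: [0, 1/27)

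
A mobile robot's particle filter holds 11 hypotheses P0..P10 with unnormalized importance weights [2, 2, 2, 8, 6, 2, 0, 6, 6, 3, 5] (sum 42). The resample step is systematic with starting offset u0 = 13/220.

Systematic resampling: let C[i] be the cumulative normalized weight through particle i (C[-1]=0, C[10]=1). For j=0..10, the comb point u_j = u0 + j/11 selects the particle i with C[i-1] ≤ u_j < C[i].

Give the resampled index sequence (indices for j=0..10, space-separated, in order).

C = [1/21, 2/21, 1/7, 1/3, 10/21, 11/21, 11/21, 2/3, 17/21, 37/42, 1]
j=0: u_0=13/220 ∈ [1/21, 2/21) → index 1
j=1: u_1=3/20 ∈ [1/7, 1/3) → index 3
j=2: u_2=53/220 ∈ [1/7, 1/3) → index 3
j=3: u_3=73/220 ∈ [1/7, 1/3) → index 3
j=4: u_4=93/220 ∈ [1/3, 10/21) → index 4
j=5: u_5=113/220 ∈ [10/21, 11/21) → index 5
j=6: u_6=133/220 ∈ [11/21, 2/3) → index 7
j=7: u_7=153/220 ∈ [2/3, 17/21) → index 8
j=8: u_8=173/220 ∈ [2/3, 17/21) → index 8
j=9: u_9=193/220 ∈ [17/21, 37/42) → index 9
j=10: u_10=213/220 ∈ [37/42, 1) → index 10

1 3 3 3 4 5 7 8 8 9 10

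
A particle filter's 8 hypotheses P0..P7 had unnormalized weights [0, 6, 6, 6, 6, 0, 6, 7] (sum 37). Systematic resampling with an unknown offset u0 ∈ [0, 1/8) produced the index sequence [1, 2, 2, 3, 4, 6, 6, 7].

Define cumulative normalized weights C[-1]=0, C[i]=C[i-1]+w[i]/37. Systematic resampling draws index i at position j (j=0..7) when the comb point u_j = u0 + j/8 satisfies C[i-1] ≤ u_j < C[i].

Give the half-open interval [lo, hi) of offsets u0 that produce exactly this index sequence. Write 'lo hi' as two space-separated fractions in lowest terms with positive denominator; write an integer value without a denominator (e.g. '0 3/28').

C = [0, 6/37, 12/37, 18/37, 24/37, 24/37, 30/37, 1]
j=0 picked index 1: u0 ∈ [0, 6/37)
j=1 picked index 2: u0 ∈ [11/296, 59/296)
j=2 picked index 2: u0 ∈ [-13/148, 11/148)
j=3 picked index 3: u0 ∈ [-15/296, 33/296)
j=4 picked index 4: u0 ∈ [-1/74, 11/74)
j=5 picked index 6: u0 ∈ [7/296, 55/296)
j=6 picked index 6: u0 ∈ [-15/148, 9/148)
j=7 picked index 7: u0 ∈ [-19/296, 1/8)
intersection: [11/296, 9/148)

11/296 9/148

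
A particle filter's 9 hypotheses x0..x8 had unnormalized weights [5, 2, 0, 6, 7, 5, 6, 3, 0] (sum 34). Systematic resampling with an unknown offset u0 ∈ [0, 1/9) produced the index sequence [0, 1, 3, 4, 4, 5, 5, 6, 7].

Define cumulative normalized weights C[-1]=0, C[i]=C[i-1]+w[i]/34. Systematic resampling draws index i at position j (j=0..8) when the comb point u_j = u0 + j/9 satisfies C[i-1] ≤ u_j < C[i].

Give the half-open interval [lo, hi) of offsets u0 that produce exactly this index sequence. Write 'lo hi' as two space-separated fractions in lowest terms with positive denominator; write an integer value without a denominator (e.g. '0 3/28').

5/102 7/102

C = [5/34, 7/34, 7/34, 13/34, 10/17, 25/34, 31/34, 1, 1]
j=0 picked index 0: u0 ∈ [0, 5/34)
j=1 picked index 1: u0 ∈ [11/306, 29/306)
j=2 picked index 3: u0 ∈ [-5/306, 49/306)
j=3 picked index 4: u0 ∈ [5/102, 13/51)
j=4 picked index 4: u0 ∈ [-19/306, 22/153)
j=5 picked index 5: u0 ∈ [5/153, 55/306)
j=6 picked index 5: u0 ∈ [-4/51, 7/102)
j=7 picked index 6: u0 ∈ [-13/306, 41/306)
j=8 picked index 7: u0 ∈ [7/306, 1/9)
intersection: [5/102, 7/102)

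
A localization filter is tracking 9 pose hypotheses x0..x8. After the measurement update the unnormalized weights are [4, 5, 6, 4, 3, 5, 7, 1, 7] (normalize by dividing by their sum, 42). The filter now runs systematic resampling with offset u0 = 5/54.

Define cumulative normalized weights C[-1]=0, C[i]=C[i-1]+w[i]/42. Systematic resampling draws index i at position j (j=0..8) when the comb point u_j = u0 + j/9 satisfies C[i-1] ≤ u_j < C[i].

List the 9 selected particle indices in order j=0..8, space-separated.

0 1 2 3 5 6 6 8 8

C = [2/21, 3/14, 5/14, 19/42, 11/21, 9/14, 17/21, 5/6, 1]
j=0: u_0=5/54 ∈ [0, 2/21) → index 0
j=1: u_1=11/54 ∈ [2/21, 3/14) → index 1
j=2: u_2=17/54 ∈ [3/14, 5/14) → index 2
j=3: u_3=23/54 ∈ [5/14, 19/42) → index 3
j=4: u_4=29/54 ∈ [11/21, 9/14) → index 5
j=5: u_5=35/54 ∈ [9/14, 17/21) → index 6
j=6: u_6=41/54 ∈ [9/14, 17/21) → index 6
j=7: u_7=47/54 ∈ [5/6, 1) → index 8
j=8: u_8=53/54 ∈ [5/6, 1) → index 8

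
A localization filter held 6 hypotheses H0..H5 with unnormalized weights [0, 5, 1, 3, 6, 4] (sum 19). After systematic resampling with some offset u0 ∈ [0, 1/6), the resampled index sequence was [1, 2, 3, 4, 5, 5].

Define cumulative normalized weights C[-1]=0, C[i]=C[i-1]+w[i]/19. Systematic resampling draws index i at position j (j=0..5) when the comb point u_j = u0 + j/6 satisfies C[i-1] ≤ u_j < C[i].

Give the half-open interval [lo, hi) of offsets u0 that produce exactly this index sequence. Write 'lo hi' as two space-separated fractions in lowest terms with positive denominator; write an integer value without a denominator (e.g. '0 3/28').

7/57 8/57

C = [0, 5/19, 6/19, 9/19, 15/19, 1]
j=0 picked index 1: u0 ∈ [0, 5/19)
j=1 picked index 2: u0 ∈ [11/114, 17/114)
j=2 picked index 3: u0 ∈ [-1/57, 8/57)
j=3 picked index 4: u0 ∈ [-1/38, 11/38)
j=4 picked index 5: u0 ∈ [7/57, 1/3)
j=5 picked index 5: u0 ∈ [-5/114, 1/6)
intersection: [7/57, 8/57)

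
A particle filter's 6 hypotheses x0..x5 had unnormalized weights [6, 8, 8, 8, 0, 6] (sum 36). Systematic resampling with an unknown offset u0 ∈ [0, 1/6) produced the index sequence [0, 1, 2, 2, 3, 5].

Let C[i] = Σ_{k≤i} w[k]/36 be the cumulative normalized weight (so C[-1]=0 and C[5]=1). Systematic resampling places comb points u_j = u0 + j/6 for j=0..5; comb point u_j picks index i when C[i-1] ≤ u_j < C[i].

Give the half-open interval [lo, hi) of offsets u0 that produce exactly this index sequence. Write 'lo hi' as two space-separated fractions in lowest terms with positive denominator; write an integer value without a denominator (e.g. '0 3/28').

C = [1/6, 7/18, 11/18, 5/6, 5/6, 1]
j=0 picked index 0: u0 ∈ [0, 1/6)
j=1 picked index 1: u0 ∈ [0, 2/9)
j=2 picked index 2: u0 ∈ [1/18, 5/18)
j=3 picked index 2: u0 ∈ [-1/9, 1/9)
j=4 picked index 3: u0 ∈ [-1/18, 1/6)
j=5 picked index 5: u0 ∈ [0, 1/6)
intersection: [1/18, 1/9)

1/18 1/9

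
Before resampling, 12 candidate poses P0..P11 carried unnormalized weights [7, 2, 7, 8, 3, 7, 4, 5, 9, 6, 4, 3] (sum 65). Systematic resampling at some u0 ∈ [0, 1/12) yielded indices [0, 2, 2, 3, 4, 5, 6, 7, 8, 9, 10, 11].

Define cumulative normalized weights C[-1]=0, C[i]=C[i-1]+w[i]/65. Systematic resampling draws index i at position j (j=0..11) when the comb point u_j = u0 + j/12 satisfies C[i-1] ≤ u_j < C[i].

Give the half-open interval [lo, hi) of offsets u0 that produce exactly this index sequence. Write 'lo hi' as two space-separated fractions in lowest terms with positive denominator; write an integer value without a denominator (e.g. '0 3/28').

C = [7/65, 9/65, 16/65, 24/65, 27/65, 34/65, 38/65, 43/65, 4/5, 58/65, 62/65, 1]
j=0 picked index 0: u0 ∈ [0, 7/65)
j=1 picked index 2: u0 ∈ [43/780, 127/780)
j=2 picked index 2: u0 ∈ [-11/390, 31/390)
j=3 picked index 3: u0 ∈ [-1/260, 31/260)
j=4 picked index 4: u0 ∈ [7/195, 16/195)
j=5 picked index 5: u0 ∈ [-1/780, 83/780)
j=6 picked index 6: u0 ∈ [3/130, 11/130)
j=7 picked index 7: u0 ∈ [1/780, 61/780)
j=8 picked index 8: u0 ∈ [-1/195, 2/15)
j=9 picked index 9: u0 ∈ [1/20, 37/260)
j=10 picked index 10: u0 ∈ [23/390, 47/390)
j=11 picked index 11: u0 ∈ [29/780, 1/12)
intersection: [23/390, 61/780)

23/390 61/780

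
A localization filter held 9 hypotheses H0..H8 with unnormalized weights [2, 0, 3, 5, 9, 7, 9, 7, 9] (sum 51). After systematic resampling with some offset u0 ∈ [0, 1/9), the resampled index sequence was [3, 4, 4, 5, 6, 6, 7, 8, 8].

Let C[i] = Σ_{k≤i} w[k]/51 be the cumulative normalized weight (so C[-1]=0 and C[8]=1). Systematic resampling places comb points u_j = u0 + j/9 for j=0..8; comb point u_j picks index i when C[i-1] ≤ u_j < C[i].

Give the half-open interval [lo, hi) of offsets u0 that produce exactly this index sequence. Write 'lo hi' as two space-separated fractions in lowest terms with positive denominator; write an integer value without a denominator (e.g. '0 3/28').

5/51 1/9

C = [2/51, 2/51, 5/51, 10/51, 19/51, 26/51, 35/51, 14/17, 1]
j=0 picked index 3: u0 ∈ [5/51, 10/51)
j=1 picked index 4: u0 ∈ [13/153, 40/153)
j=2 picked index 4: u0 ∈ [-4/153, 23/153)
j=3 picked index 5: u0 ∈ [2/51, 3/17)
j=4 picked index 6: u0 ∈ [10/153, 37/153)
j=5 picked index 6: u0 ∈ [-7/153, 20/153)
j=6 picked index 7: u0 ∈ [1/51, 8/51)
j=7 picked index 8: u0 ∈ [7/153, 2/9)
j=8 picked index 8: u0 ∈ [-10/153, 1/9)
intersection: [5/51, 1/9)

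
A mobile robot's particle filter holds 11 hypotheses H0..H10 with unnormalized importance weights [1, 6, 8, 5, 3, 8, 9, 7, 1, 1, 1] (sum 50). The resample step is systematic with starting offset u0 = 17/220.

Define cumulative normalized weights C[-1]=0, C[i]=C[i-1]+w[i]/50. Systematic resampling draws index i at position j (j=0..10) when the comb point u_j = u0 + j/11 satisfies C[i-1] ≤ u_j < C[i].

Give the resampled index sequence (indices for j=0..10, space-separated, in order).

1 2 2 3 4 5 6 6 7 7 10

C = [1/50, 7/50, 3/10, 2/5, 23/50, 31/50, 4/5, 47/50, 24/25, 49/50, 1]
j=0: u_0=17/220 ∈ [1/50, 7/50) → index 1
j=1: u_1=37/220 ∈ [7/50, 3/10) → index 2
j=2: u_2=57/220 ∈ [7/50, 3/10) → index 2
j=3: u_3=7/20 ∈ [3/10, 2/5) → index 3
j=4: u_4=97/220 ∈ [2/5, 23/50) → index 4
j=5: u_5=117/220 ∈ [23/50, 31/50) → index 5
j=6: u_6=137/220 ∈ [31/50, 4/5) → index 6
j=7: u_7=157/220 ∈ [31/50, 4/5) → index 6
j=8: u_8=177/220 ∈ [4/5, 47/50) → index 7
j=9: u_9=197/220 ∈ [4/5, 47/50) → index 7
j=10: u_10=217/220 ∈ [49/50, 1) → index 10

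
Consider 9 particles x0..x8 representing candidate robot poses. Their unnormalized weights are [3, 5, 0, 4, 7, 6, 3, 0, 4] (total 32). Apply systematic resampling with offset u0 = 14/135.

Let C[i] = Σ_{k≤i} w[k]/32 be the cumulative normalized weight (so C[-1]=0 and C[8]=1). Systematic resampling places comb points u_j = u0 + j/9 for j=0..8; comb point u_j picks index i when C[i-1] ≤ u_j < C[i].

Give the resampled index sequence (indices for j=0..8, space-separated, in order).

1 1 3 4 4 5 5 8 8

C = [3/32, 1/4, 1/4, 3/8, 19/32, 25/32, 7/8, 7/8, 1]
j=0: u_0=14/135 ∈ [3/32, 1/4) → index 1
j=1: u_1=29/135 ∈ [3/32, 1/4) → index 1
j=2: u_2=44/135 ∈ [1/4, 3/8) → index 3
j=3: u_3=59/135 ∈ [3/8, 19/32) → index 4
j=4: u_4=74/135 ∈ [3/8, 19/32) → index 4
j=5: u_5=89/135 ∈ [19/32, 25/32) → index 5
j=6: u_6=104/135 ∈ [19/32, 25/32) → index 5
j=7: u_7=119/135 ∈ [7/8, 1) → index 8
j=8: u_8=134/135 ∈ [7/8, 1) → index 8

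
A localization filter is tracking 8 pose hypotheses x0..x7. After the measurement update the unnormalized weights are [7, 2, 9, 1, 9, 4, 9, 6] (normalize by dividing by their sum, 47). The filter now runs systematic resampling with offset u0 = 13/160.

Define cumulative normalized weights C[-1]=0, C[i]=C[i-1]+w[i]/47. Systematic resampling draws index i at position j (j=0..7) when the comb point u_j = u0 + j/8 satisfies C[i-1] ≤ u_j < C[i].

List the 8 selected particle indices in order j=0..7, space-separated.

C = [7/47, 9/47, 18/47, 19/47, 28/47, 32/47, 41/47, 1]
j=0: u_0=13/160 ∈ [0, 7/47) → index 0
j=1: u_1=33/160 ∈ [9/47, 18/47) → index 2
j=2: u_2=53/160 ∈ [9/47, 18/47) → index 2
j=3: u_3=73/160 ∈ [19/47, 28/47) → index 4
j=4: u_4=93/160 ∈ [19/47, 28/47) → index 4
j=5: u_5=113/160 ∈ [32/47, 41/47) → index 6
j=6: u_6=133/160 ∈ [32/47, 41/47) → index 6
j=7: u_7=153/160 ∈ [41/47, 1) → index 7

0 2 2 4 4 6 6 7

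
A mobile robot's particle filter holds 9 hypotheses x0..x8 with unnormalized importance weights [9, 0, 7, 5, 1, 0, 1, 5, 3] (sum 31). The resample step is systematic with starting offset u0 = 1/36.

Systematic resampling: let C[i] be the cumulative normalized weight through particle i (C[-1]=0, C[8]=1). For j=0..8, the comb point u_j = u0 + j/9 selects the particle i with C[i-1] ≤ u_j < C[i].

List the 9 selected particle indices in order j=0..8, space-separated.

0 0 0 2 2 3 4 7 8

C = [9/31, 9/31, 16/31, 21/31, 22/31, 22/31, 23/31, 28/31, 1]
j=0: u_0=1/36 ∈ [0, 9/31) → index 0
j=1: u_1=5/36 ∈ [0, 9/31) → index 0
j=2: u_2=1/4 ∈ [0, 9/31) → index 0
j=3: u_3=13/36 ∈ [9/31, 16/31) → index 2
j=4: u_4=17/36 ∈ [9/31, 16/31) → index 2
j=5: u_5=7/12 ∈ [16/31, 21/31) → index 3
j=6: u_6=25/36 ∈ [21/31, 22/31) → index 4
j=7: u_7=29/36 ∈ [23/31, 28/31) → index 7
j=8: u_8=11/12 ∈ [28/31, 1) → index 8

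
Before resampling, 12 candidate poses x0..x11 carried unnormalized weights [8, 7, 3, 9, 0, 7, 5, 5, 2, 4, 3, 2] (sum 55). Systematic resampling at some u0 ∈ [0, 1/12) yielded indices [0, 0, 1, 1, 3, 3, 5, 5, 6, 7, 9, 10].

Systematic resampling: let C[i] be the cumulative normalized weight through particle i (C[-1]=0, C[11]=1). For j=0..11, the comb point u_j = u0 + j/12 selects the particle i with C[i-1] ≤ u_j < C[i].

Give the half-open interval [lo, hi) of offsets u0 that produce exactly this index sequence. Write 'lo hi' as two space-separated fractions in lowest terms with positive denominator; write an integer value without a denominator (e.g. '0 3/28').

1/330 1/44

C = [8/55, 3/11, 18/55, 27/55, 27/55, 34/55, 39/55, 4/5, 46/55, 10/11, 53/55, 1]
j=0 picked index 0: u0 ∈ [0, 8/55)
j=1 picked index 0: u0 ∈ [-1/12, 41/660)
j=2 picked index 1: u0 ∈ [-7/330, 7/66)
j=3 picked index 1: u0 ∈ [-23/220, 1/44)
j=4 picked index 3: u0 ∈ [-1/165, 26/165)
j=5 picked index 3: u0 ∈ [-59/660, 49/660)
j=6 picked index 5: u0 ∈ [-1/110, 13/110)
j=7 picked index 5: u0 ∈ [-61/660, 23/660)
j=8 picked index 6: u0 ∈ [-8/165, 7/165)
j=9 picked index 7: u0 ∈ [-9/220, 1/20)
j=10 picked index 9: u0 ∈ [1/330, 5/66)
j=11 picked index 10: u0 ∈ [-1/132, 31/660)
intersection: [1/330, 1/44)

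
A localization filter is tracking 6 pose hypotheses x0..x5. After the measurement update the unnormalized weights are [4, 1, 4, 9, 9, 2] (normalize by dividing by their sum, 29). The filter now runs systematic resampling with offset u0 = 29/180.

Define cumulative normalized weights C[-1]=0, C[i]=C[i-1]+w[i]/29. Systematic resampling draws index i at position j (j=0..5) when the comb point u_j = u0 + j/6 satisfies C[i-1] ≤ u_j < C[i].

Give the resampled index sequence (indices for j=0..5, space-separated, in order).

C = [4/29, 5/29, 9/29, 18/29, 27/29, 1]
j=0: u_0=29/180 ∈ [4/29, 5/29) → index 1
j=1: u_1=59/180 ∈ [9/29, 18/29) → index 3
j=2: u_2=89/180 ∈ [9/29, 18/29) → index 3
j=3: u_3=119/180 ∈ [18/29, 27/29) → index 4
j=4: u_4=149/180 ∈ [18/29, 27/29) → index 4
j=5: u_5=179/180 ∈ [27/29, 1) → index 5

1 3 3 4 4 5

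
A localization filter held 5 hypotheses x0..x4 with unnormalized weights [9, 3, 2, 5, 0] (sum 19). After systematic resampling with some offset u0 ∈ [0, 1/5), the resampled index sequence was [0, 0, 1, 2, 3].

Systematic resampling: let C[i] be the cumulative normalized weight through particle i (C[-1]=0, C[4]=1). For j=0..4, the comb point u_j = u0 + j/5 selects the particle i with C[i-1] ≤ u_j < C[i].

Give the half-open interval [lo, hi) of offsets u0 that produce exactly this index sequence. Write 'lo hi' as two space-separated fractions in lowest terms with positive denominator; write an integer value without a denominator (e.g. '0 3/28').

C = [9/19, 12/19, 14/19, 1, 1]
j=0 picked index 0: u0 ∈ [0, 9/19)
j=1 picked index 0: u0 ∈ [-1/5, 26/95)
j=2 picked index 1: u0 ∈ [7/95, 22/95)
j=3 picked index 2: u0 ∈ [3/95, 13/95)
j=4 picked index 3: u0 ∈ [-6/95, 1/5)
intersection: [7/95, 13/95)

7/95 13/95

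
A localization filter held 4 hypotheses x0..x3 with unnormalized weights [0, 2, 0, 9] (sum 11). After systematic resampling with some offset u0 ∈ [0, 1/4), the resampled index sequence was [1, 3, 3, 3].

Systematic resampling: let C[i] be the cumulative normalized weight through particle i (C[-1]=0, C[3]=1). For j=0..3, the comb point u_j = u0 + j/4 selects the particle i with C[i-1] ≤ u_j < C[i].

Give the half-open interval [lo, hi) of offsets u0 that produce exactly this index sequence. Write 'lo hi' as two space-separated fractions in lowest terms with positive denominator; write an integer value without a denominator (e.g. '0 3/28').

C = [0, 2/11, 2/11, 1]
j=0 picked index 1: u0 ∈ [0, 2/11)
j=1 picked index 3: u0 ∈ [-3/44, 3/4)
j=2 picked index 3: u0 ∈ [-7/22, 1/2)
j=3 picked index 3: u0 ∈ [-25/44, 1/4)
intersection: [0, 2/11)

0 2/11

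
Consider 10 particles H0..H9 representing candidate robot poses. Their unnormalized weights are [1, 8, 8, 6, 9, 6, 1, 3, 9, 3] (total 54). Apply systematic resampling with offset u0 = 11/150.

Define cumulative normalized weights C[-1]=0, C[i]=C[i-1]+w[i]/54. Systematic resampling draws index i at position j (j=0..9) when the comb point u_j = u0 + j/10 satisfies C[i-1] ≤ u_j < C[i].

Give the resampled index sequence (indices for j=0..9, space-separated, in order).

1 2 2 3 4 4 5 7 8 9

C = [1/54, 1/6, 17/54, 23/54, 16/27, 19/27, 13/18, 7/9, 17/18, 1]
j=0: u_0=11/150 ∈ [1/54, 1/6) → index 1
j=1: u_1=13/75 ∈ [1/6, 17/54) → index 2
j=2: u_2=41/150 ∈ [1/6, 17/54) → index 2
j=3: u_3=28/75 ∈ [17/54, 23/54) → index 3
j=4: u_4=71/150 ∈ [23/54, 16/27) → index 4
j=5: u_5=43/75 ∈ [23/54, 16/27) → index 4
j=6: u_6=101/150 ∈ [16/27, 19/27) → index 5
j=7: u_7=58/75 ∈ [13/18, 7/9) → index 7
j=8: u_8=131/150 ∈ [7/9, 17/18) → index 8
j=9: u_9=73/75 ∈ [17/18, 1) → index 9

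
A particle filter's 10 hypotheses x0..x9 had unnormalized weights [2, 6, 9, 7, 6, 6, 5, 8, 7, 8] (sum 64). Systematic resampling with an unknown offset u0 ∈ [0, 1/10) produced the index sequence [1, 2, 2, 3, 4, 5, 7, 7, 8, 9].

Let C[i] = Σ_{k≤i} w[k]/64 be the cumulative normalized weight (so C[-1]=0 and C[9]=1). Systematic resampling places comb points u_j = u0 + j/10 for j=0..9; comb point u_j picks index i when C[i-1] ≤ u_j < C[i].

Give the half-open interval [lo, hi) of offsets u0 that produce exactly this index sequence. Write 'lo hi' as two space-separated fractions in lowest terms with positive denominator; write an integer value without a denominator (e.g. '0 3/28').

13/320 1/16

C = [1/32, 1/8, 17/64, 3/8, 15/32, 9/16, 41/64, 49/64, 7/8, 1]
j=0 picked index 1: u0 ∈ [1/32, 1/8)
j=1 picked index 2: u0 ∈ [1/40, 53/320)
j=2 picked index 2: u0 ∈ [-3/40, 21/320)
j=3 picked index 3: u0 ∈ [-11/320, 3/40)
j=4 picked index 4: u0 ∈ [-1/40, 11/160)
j=5 picked index 5: u0 ∈ [-1/32, 1/16)
j=6 picked index 7: u0 ∈ [13/320, 53/320)
j=7 picked index 7: u0 ∈ [-19/320, 21/320)
j=8 picked index 8: u0 ∈ [-11/320, 3/40)
j=9 picked index 9: u0 ∈ [-1/40, 1/10)
intersection: [13/320, 1/16)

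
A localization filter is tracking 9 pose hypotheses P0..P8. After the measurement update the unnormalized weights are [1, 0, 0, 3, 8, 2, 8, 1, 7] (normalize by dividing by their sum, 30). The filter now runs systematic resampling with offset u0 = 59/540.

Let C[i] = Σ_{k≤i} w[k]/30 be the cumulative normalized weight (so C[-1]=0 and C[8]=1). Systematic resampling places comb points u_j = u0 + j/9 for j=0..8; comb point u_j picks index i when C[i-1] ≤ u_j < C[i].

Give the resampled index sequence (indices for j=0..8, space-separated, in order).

3 4 4 5 6 6 8 8 8

C = [1/30, 1/30, 1/30, 2/15, 2/5, 7/15, 11/15, 23/30, 1]
j=0: u_0=59/540 ∈ [1/30, 2/15) → index 3
j=1: u_1=119/540 ∈ [2/15, 2/5) → index 4
j=2: u_2=179/540 ∈ [2/15, 2/5) → index 4
j=3: u_3=239/540 ∈ [2/5, 7/15) → index 5
j=4: u_4=299/540 ∈ [7/15, 11/15) → index 6
j=5: u_5=359/540 ∈ [7/15, 11/15) → index 6
j=6: u_6=419/540 ∈ [23/30, 1) → index 8
j=7: u_7=479/540 ∈ [23/30, 1) → index 8
j=8: u_8=539/540 ∈ [23/30, 1) → index 8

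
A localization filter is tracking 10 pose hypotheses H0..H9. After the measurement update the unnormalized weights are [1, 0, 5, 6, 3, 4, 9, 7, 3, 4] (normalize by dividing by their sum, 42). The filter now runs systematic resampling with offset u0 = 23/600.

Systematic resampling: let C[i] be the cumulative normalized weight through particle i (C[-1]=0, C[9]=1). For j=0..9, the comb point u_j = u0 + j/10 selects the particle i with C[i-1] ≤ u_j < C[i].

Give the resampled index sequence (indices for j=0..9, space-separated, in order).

C = [1/42, 1/42, 1/7, 2/7, 5/14, 19/42, 2/3, 5/6, 19/21, 1]
j=0: u_0=23/600 ∈ [1/42, 1/7) → index 2
j=1: u_1=83/600 ∈ [1/42, 1/7) → index 2
j=2: u_2=143/600 ∈ [1/7, 2/7) → index 3
j=3: u_3=203/600 ∈ [2/7, 5/14) → index 4
j=4: u_4=263/600 ∈ [5/14, 19/42) → index 5
j=5: u_5=323/600 ∈ [19/42, 2/3) → index 6
j=6: u_6=383/600 ∈ [19/42, 2/3) → index 6
j=7: u_7=443/600 ∈ [2/3, 5/6) → index 7
j=8: u_8=503/600 ∈ [5/6, 19/21) → index 8
j=9: u_9=563/600 ∈ [19/21, 1) → index 9

2 2 3 4 5 6 6 7 8 9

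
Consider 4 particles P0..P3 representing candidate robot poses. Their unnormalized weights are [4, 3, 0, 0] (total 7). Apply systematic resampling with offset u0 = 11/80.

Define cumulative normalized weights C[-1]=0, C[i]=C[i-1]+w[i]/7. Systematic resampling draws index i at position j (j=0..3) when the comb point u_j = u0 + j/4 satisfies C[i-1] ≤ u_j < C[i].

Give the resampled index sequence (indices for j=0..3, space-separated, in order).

C = [4/7, 1, 1, 1]
j=0: u_0=11/80 ∈ [0, 4/7) → index 0
j=1: u_1=31/80 ∈ [0, 4/7) → index 0
j=2: u_2=51/80 ∈ [4/7, 1) → index 1
j=3: u_3=71/80 ∈ [4/7, 1) → index 1

0 0 1 1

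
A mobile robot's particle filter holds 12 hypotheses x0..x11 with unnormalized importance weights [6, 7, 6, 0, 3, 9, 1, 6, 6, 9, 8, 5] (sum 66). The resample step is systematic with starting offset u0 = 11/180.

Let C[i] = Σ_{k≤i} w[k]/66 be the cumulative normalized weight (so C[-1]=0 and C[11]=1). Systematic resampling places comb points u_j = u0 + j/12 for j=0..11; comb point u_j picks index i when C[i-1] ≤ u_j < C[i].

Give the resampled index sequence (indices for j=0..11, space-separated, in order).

C = [1/11, 13/66, 19/66, 19/66, 1/3, 31/66, 16/33, 19/33, 2/3, 53/66, 61/66, 1]
j=0: u_0=11/180 ∈ [0, 1/11) → index 0
j=1: u_1=13/90 ∈ [1/11, 13/66) → index 1
j=2: u_2=41/180 ∈ [13/66, 19/66) → index 2
j=3: u_3=14/45 ∈ [19/66, 1/3) → index 4
j=4: u_4=71/180 ∈ [1/3, 31/66) → index 5
j=5: u_5=43/90 ∈ [31/66, 16/33) → index 6
j=6: u_6=101/180 ∈ [16/33, 19/33) → index 7
j=7: u_7=29/45 ∈ [19/33, 2/3) → index 8
j=8: u_8=131/180 ∈ [2/3, 53/66) → index 9
j=9: u_9=73/90 ∈ [53/66, 61/66) → index 10
j=10: u_10=161/180 ∈ [53/66, 61/66) → index 10
j=11: u_11=44/45 ∈ [61/66, 1) → index 11

0 1 2 4 5 6 7 8 9 10 10 11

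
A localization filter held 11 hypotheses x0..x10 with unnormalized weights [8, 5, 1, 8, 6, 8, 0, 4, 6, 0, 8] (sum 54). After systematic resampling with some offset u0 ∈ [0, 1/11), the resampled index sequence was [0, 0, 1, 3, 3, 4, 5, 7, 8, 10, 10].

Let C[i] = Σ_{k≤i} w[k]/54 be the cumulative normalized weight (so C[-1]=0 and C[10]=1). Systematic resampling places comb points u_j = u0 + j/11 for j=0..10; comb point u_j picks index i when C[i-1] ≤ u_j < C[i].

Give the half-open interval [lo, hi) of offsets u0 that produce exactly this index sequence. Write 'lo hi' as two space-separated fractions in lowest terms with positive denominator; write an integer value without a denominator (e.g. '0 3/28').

10/297 13/297

C = [4/27, 13/54, 7/27, 11/27, 14/27, 2/3, 2/3, 20/27, 23/27, 23/27, 1]
j=0 picked index 0: u0 ∈ [0, 4/27)
j=1 picked index 0: u0 ∈ [-1/11, 17/297)
j=2 picked index 1: u0 ∈ [-10/297, 35/594)
j=3 picked index 3: u0 ∈ [-4/297, 40/297)
j=4 picked index 3: u0 ∈ [-31/297, 13/297)
j=5 picked index 4: u0 ∈ [-14/297, 19/297)
j=6 picked index 5: u0 ∈ [-8/297, 4/33)
j=7 picked index 7: u0 ∈ [1/33, 31/297)
j=8 picked index 8: u0 ∈ [4/297, 37/297)
j=9 picked index 10: u0 ∈ [10/297, 2/11)
j=10 picked index 10: u0 ∈ [-17/297, 1/11)
intersection: [10/297, 13/297)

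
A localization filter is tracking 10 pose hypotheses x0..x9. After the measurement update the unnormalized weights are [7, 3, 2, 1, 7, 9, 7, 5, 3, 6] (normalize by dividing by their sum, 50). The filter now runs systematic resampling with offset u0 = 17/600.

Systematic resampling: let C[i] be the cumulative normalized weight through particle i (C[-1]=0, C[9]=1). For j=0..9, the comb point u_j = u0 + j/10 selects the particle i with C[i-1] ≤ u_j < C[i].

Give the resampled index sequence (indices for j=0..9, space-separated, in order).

C = [7/50, 1/5, 6/25, 13/50, 2/5, 29/50, 18/25, 41/50, 22/25, 1]
j=0: u_0=17/600 ∈ [0, 7/50) → index 0
j=1: u_1=77/600 ∈ [0, 7/50) → index 0
j=2: u_2=137/600 ∈ [1/5, 6/25) → index 2
j=3: u_3=197/600 ∈ [13/50, 2/5) → index 4
j=4: u_4=257/600 ∈ [2/5, 29/50) → index 5
j=5: u_5=317/600 ∈ [2/5, 29/50) → index 5
j=6: u_6=377/600 ∈ [29/50, 18/25) → index 6
j=7: u_7=437/600 ∈ [18/25, 41/50) → index 7
j=8: u_8=497/600 ∈ [41/50, 22/25) → index 8
j=9: u_9=557/600 ∈ [22/25, 1) → index 9

0 0 2 4 5 5 6 7 8 9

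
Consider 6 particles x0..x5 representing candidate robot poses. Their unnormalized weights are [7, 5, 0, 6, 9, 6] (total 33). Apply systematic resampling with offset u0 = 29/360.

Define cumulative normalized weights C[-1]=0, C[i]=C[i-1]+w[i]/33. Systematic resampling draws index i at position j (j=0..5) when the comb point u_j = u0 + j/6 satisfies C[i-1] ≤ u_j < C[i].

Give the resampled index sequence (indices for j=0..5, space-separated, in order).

C = [7/33, 4/11, 4/11, 6/11, 9/11, 1]
j=0: u_0=29/360 ∈ [0, 7/33) → index 0
j=1: u_1=89/360 ∈ [7/33, 4/11) → index 1
j=2: u_2=149/360 ∈ [4/11, 6/11) → index 3
j=3: u_3=209/360 ∈ [6/11, 9/11) → index 4
j=4: u_4=269/360 ∈ [6/11, 9/11) → index 4
j=5: u_5=329/360 ∈ [9/11, 1) → index 5

0 1 3 4 4 5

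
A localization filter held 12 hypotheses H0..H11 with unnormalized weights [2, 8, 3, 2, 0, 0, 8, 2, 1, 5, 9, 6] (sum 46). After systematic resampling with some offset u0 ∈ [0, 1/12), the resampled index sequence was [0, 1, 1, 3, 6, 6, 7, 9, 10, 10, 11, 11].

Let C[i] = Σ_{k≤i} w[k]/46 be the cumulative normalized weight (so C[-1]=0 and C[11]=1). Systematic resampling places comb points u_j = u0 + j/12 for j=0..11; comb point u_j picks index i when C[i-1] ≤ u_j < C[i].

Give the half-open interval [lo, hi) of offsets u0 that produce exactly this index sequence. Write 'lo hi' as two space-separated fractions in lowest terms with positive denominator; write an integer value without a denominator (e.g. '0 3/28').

C = [1/23, 5/23, 13/46, 15/46, 15/46, 15/46, 1/2, 25/46, 13/23, 31/46, 20/23, 1]
j=0 picked index 0: u0 ∈ [0, 1/23)
j=1 picked index 1: u0 ∈ [-11/276, 37/276)
j=2 picked index 1: u0 ∈ [-17/138, 7/138)
j=3 picked index 3: u0 ∈ [3/92, 7/92)
j=4 picked index 6: u0 ∈ [-1/138, 1/6)
j=5 picked index 6: u0 ∈ [-25/276, 1/12)
j=6 picked index 7: u0 ∈ [0, 1/23)
j=7 picked index 9: u0 ∈ [-5/276, 25/276)
j=8 picked index 10: u0 ∈ [1/138, 14/69)
j=9 picked index 10: u0 ∈ [-7/92, 11/92)
j=10 picked index 11: u0 ∈ [5/138, 1/6)
j=11 picked index 11: u0 ∈ [-13/276, 1/12)
intersection: [5/138, 1/23)

5/138 1/23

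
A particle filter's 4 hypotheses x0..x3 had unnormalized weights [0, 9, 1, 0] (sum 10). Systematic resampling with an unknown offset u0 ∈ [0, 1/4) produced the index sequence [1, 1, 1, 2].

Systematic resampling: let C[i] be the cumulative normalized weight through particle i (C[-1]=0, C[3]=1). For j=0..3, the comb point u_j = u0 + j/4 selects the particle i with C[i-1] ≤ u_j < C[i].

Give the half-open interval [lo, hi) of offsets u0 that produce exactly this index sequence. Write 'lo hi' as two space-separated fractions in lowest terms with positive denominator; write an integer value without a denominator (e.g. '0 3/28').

C = [0, 9/10, 1, 1]
j=0 picked index 1: u0 ∈ [0, 9/10)
j=1 picked index 1: u0 ∈ [-1/4, 13/20)
j=2 picked index 1: u0 ∈ [-1/2, 2/5)
j=3 picked index 2: u0 ∈ [3/20, 1/4)
intersection: [3/20, 1/4)

3/20 1/4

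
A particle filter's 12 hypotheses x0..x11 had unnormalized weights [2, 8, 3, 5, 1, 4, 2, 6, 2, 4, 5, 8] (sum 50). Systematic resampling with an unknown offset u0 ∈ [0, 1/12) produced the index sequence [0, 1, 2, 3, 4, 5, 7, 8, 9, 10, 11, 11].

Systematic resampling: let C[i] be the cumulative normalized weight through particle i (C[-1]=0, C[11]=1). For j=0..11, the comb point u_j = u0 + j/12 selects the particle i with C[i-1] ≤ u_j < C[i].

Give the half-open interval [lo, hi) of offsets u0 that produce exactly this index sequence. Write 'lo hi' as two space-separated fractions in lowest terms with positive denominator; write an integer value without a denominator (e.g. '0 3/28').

11/300 1/25

C = [1/25, 1/5, 13/50, 9/25, 19/50, 23/50, 1/2, 31/50, 33/50, 37/50, 21/25, 1]
j=0 picked index 0: u0 ∈ [0, 1/25)
j=1 picked index 1: u0 ∈ [-13/300, 7/60)
j=2 picked index 2: u0 ∈ [1/30, 7/75)
j=3 picked index 3: u0 ∈ [1/100, 11/100)
j=4 picked index 4: u0 ∈ [2/75, 7/150)
j=5 picked index 5: u0 ∈ [-11/300, 13/300)
j=6 picked index 7: u0 ∈ [0, 3/25)
j=7 picked index 8: u0 ∈ [11/300, 23/300)
j=8 picked index 9: u0 ∈ [-1/150, 11/150)
j=9 picked index 10: u0 ∈ [-1/100, 9/100)
j=10 picked index 11: u0 ∈ [1/150, 1/6)
j=11 picked index 11: u0 ∈ [-23/300, 1/12)
intersection: [11/300, 1/25)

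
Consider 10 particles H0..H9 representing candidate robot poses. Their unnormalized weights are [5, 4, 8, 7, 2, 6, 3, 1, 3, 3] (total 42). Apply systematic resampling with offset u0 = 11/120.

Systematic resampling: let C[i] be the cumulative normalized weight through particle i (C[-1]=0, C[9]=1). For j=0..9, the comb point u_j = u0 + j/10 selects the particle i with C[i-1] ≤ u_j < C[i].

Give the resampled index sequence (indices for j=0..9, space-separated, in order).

C = [5/42, 3/14, 17/42, 4/7, 13/21, 16/21, 5/6, 6/7, 13/14, 1]
j=0: u_0=11/120 ∈ [0, 5/42) → index 0
j=1: u_1=23/120 ∈ [5/42, 3/14) → index 1
j=2: u_2=7/24 ∈ [3/14, 17/42) → index 2
j=3: u_3=47/120 ∈ [3/14, 17/42) → index 2
j=4: u_4=59/120 ∈ [17/42, 4/7) → index 3
j=5: u_5=71/120 ∈ [4/7, 13/21) → index 4
j=6: u_6=83/120 ∈ [13/21, 16/21) → index 5
j=7: u_7=19/24 ∈ [16/21, 5/6) → index 6
j=8: u_8=107/120 ∈ [6/7, 13/14) → index 8
j=9: u_9=119/120 ∈ [13/14, 1) → index 9

0 1 2 2 3 4 5 6 8 9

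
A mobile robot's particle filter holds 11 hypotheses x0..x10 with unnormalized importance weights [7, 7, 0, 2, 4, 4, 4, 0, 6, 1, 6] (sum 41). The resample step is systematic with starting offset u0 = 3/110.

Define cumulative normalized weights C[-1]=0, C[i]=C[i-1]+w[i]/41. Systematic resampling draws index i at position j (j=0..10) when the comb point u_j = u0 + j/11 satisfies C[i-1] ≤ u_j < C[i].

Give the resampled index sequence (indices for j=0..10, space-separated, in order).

0 0 1 1 4 4 5 6 8 9 10

C = [7/41, 14/41, 14/41, 16/41, 20/41, 24/41, 28/41, 28/41, 34/41, 35/41, 1]
j=0: u_0=3/110 ∈ [0, 7/41) → index 0
j=1: u_1=13/110 ∈ [0, 7/41) → index 0
j=2: u_2=23/110 ∈ [7/41, 14/41) → index 1
j=3: u_3=3/10 ∈ [7/41, 14/41) → index 1
j=4: u_4=43/110 ∈ [16/41, 20/41) → index 4
j=5: u_5=53/110 ∈ [16/41, 20/41) → index 4
j=6: u_6=63/110 ∈ [20/41, 24/41) → index 5
j=7: u_7=73/110 ∈ [24/41, 28/41) → index 6
j=8: u_8=83/110 ∈ [28/41, 34/41) → index 8
j=9: u_9=93/110 ∈ [34/41, 35/41) → index 9
j=10: u_10=103/110 ∈ [35/41, 1) → index 10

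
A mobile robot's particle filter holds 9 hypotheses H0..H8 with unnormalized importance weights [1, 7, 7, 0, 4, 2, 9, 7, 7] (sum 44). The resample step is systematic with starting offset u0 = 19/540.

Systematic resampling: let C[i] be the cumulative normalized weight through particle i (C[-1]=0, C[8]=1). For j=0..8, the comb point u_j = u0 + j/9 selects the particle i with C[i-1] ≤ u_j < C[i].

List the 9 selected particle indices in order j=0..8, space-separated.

C = [1/44, 2/11, 15/44, 15/44, 19/44, 21/44, 15/22, 37/44, 1]
j=0: u_0=19/540 ∈ [1/44, 2/11) → index 1
j=1: u_1=79/540 ∈ [1/44, 2/11) → index 1
j=2: u_2=139/540 ∈ [2/11, 15/44) → index 2
j=3: u_3=199/540 ∈ [15/44, 19/44) → index 4
j=4: u_4=259/540 ∈ [21/44, 15/22) → index 6
j=5: u_5=319/540 ∈ [21/44, 15/22) → index 6
j=6: u_6=379/540 ∈ [15/22, 37/44) → index 7
j=7: u_7=439/540 ∈ [15/22, 37/44) → index 7
j=8: u_8=499/540 ∈ [37/44, 1) → index 8

1 1 2 4 6 6 7 7 8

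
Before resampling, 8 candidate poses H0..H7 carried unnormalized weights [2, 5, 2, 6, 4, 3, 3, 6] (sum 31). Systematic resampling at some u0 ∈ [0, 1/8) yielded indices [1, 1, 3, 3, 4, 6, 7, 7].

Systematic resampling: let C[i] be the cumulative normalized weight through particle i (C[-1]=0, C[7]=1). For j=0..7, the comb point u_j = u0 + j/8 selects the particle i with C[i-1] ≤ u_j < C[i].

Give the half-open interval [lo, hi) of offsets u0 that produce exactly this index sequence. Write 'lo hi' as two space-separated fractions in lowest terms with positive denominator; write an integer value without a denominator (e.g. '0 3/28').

C = [2/31, 7/31, 9/31, 15/31, 19/31, 22/31, 25/31, 1]
j=0 picked index 1: u0 ∈ [2/31, 7/31)
j=1 picked index 1: u0 ∈ [-15/248, 25/248)
j=2 picked index 3: u0 ∈ [5/124, 29/124)
j=3 picked index 3: u0 ∈ [-21/248, 27/248)
j=4 picked index 4: u0 ∈ [-1/62, 7/62)
j=5 picked index 6: u0 ∈ [21/248, 45/248)
j=6 picked index 7: u0 ∈ [7/124, 1/4)
j=7 picked index 7: u0 ∈ [-17/248, 1/8)
intersection: [21/248, 25/248)

21/248 25/248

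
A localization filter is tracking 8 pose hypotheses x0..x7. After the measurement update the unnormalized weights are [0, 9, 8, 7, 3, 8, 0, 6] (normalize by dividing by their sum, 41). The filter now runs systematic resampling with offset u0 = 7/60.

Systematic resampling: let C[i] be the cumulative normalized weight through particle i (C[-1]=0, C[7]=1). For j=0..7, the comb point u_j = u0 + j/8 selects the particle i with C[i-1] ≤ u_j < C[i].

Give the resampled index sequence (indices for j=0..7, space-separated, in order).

C = [0, 9/41, 17/41, 24/41, 27/41, 35/41, 35/41, 1]
j=0: u_0=7/60 ∈ [0, 9/41) → index 1
j=1: u_1=29/120 ∈ [9/41, 17/41) → index 2
j=2: u_2=11/30 ∈ [9/41, 17/41) → index 2
j=3: u_3=59/120 ∈ [17/41, 24/41) → index 3
j=4: u_4=37/60 ∈ [24/41, 27/41) → index 4
j=5: u_5=89/120 ∈ [27/41, 35/41) → index 5
j=6: u_6=13/15 ∈ [35/41, 1) → index 7
j=7: u_7=119/120 ∈ [35/41, 1) → index 7

1 2 2 3 4 5 7 7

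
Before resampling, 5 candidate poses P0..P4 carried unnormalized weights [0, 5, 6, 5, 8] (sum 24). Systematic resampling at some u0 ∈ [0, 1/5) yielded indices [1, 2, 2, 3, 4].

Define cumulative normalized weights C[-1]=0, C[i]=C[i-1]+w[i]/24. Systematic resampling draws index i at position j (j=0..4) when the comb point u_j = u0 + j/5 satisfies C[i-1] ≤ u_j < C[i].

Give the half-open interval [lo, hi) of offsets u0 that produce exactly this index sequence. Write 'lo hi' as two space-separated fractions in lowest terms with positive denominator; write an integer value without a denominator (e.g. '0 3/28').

C = [0, 5/24, 11/24, 2/3, 1]
j=0 picked index 1: u0 ∈ [0, 5/24)
j=1 picked index 2: u0 ∈ [1/120, 31/120)
j=2 picked index 2: u0 ∈ [-23/120, 7/120)
j=3 picked index 3: u0 ∈ [-17/120, 1/15)
j=4 picked index 4: u0 ∈ [-2/15, 1/5)
intersection: [1/120, 7/120)

1/120 7/120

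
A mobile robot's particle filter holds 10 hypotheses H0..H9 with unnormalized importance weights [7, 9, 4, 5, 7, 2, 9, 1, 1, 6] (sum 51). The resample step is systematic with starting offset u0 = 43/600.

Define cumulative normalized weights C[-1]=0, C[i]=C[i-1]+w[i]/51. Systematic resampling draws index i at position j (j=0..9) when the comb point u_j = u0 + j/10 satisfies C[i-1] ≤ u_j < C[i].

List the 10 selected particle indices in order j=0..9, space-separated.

C = [7/51, 16/51, 20/51, 25/51, 32/51, 2/3, 43/51, 44/51, 15/17, 1]
j=0: u_0=43/600 ∈ [0, 7/51) → index 0
j=1: u_1=103/600 ∈ [7/51, 16/51) → index 1
j=2: u_2=163/600 ∈ [7/51, 16/51) → index 1
j=3: u_3=223/600 ∈ [16/51, 20/51) → index 2
j=4: u_4=283/600 ∈ [20/51, 25/51) → index 3
j=5: u_5=343/600 ∈ [25/51, 32/51) → index 4
j=6: u_6=403/600 ∈ [2/3, 43/51) → index 6
j=7: u_7=463/600 ∈ [2/3, 43/51) → index 6
j=8: u_8=523/600 ∈ [44/51, 15/17) → index 8
j=9: u_9=583/600 ∈ [15/17, 1) → index 9

0 1 1 2 3 4 6 6 8 9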